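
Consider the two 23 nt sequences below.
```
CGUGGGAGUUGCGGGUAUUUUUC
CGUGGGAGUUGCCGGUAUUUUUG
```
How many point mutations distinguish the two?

Comparing position by position, 2 positions differ: 13 (G/C), 23 (C/G).

2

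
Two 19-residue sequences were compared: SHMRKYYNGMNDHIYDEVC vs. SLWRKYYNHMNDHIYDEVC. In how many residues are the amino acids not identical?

3

Comparing position by position, 3 residues differ: 2 (H/L), 3 (M/W), 9 (G/H).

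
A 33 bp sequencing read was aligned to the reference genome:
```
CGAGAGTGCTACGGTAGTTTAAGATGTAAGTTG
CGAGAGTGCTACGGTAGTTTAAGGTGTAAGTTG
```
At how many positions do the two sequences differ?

Mismatches (1-based): position 24: A→G.

1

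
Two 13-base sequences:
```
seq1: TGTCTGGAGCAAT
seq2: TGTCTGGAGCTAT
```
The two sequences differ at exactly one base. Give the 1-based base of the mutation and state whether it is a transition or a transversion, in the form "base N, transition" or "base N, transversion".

base 11, transversion

The sequences differ only at base 11: A→T (purine→pyrimidine), a transversion.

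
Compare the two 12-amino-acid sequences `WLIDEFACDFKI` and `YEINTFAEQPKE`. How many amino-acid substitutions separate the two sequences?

8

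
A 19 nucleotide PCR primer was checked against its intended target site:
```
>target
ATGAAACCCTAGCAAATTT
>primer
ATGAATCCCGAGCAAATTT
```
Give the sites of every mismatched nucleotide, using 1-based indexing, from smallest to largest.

6, 10

Scanning 1-based: 6: A/T; 10: T/G.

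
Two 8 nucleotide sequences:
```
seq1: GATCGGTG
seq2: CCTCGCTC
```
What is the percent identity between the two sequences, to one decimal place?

4 positions differ (1, 2, 6, 8), so 4 of 8 match: 4/8 = 50%.

50.0%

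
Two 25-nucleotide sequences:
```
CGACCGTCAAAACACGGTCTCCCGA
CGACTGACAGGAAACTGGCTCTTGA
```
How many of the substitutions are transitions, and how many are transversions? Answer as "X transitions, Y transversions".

5 transitions, 4 transversions

Mismatches (1-based):
base 5: C→T (pyrimidine→pyrimidine, transition)
base 7: T→A (pyrimidine→purine, transversion)
base 10: A→G (purine→purine, transition)
base 11: A→G (purine→purine, transition)
base 13: C→A (pyrimidine→purine, transversion)
base 16: G→T (purine→pyrimidine, transversion)
base 18: T→G (pyrimidine→purine, transversion)
base 22: C→T (pyrimidine→pyrimidine, transition)
base 23: C→T (pyrimidine→pyrimidine, transition)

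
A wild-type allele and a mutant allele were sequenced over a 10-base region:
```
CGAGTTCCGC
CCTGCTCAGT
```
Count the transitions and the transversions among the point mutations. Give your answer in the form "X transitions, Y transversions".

2 transitions, 3 transversions

Transitions (purine↔purine or pyrimidine↔pyrimidine): 5 T→C, 10 C→T.
Transversions (purine↔pyrimidine): 2 G→C, 3 A→T, 8 C→A.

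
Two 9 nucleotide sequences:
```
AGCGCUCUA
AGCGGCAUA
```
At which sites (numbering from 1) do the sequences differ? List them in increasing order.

5, 6, 7

Scanning 1-based: 5: C/G; 6: U/C; 7: C/A.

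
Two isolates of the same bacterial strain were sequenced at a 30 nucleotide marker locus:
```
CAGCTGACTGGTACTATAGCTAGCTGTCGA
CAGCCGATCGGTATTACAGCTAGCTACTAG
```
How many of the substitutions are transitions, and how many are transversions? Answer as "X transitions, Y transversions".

Transitions (purine↔purine or pyrimidine↔pyrimidine): 5 T→C, 8 C→T, 9 T→C, 14 C→T, 17 T→C, 26 G→A, 27 T→C, 28 C→T, 29 G→A, 30 A→G.
Transversions (purine↔pyrimidine): none.

10 transitions, 0 transversions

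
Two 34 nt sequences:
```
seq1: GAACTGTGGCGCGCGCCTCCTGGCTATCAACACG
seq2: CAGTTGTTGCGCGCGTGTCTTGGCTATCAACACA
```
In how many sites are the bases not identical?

8

Comparing position by position, 8 sites differ: 1 (G/C), 3 (A/G), 4 (C/T), 8 (G/T), 16 (C/T), 17 (C/G), 20 (C/T), 34 (G/A).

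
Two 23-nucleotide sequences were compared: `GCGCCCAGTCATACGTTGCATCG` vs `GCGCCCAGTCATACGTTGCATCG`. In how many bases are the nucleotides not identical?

0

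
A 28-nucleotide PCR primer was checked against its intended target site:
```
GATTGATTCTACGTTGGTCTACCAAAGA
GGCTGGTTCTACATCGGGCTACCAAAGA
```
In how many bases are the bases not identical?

6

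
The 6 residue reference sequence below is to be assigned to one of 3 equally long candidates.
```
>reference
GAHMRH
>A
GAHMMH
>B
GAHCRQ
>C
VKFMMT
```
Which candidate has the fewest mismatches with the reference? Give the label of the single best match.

Hamming distances to reference — A: 1; B: 2; C: 5.
Smallest is A with 1 mismatch.

A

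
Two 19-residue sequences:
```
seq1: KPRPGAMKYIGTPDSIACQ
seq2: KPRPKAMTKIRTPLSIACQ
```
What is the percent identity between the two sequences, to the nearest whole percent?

5 positions differ (5, 8, 9, 11, 14), so 14 of 19 match: 14/19 = 73.68%.

74%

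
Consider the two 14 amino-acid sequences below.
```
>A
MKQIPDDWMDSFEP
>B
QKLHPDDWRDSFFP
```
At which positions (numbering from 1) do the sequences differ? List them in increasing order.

1, 3, 4, 9, 13

Scanning 1-based: 1: M/Q; 3: Q/L; 4: I/H; 9: M/R; 13: E/F.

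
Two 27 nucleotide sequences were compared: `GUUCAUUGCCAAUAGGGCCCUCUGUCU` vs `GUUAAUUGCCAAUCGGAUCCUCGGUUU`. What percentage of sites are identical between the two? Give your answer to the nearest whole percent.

78%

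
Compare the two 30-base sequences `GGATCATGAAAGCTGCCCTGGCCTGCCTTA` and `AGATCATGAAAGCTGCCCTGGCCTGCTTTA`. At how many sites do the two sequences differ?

Mismatches (1-based): site 1: G→A; site 27: C→T.

2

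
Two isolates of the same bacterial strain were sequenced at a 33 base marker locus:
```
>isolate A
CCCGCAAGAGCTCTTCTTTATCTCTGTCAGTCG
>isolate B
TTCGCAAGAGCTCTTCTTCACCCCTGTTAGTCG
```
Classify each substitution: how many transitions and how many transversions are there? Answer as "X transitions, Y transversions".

6 transitions, 0 transversions

Transitions (purine↔purine or pyrimidine↔pyrimidine): 1 C→T, 2 C→T, 19 T→C, 21 T→C, 23 T→C, 28 C→T.
Transversions (purine↔pyrimidine): none.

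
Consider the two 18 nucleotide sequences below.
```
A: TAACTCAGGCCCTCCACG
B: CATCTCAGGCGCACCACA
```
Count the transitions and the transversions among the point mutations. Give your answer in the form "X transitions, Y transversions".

2 transitions, 3 transversions

Transitions (purine↔purine or pyrimidine↔pyrimidine): 1 T→C, 18 G→A.
Transversions (purine↔pyrimidine): 3 A→T, 11 C→G, 13 T→A.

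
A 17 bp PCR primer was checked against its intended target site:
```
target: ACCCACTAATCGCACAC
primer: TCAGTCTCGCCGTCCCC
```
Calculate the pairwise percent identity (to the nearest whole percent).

10 positions differ (1, 3, 4, 5, 8, 9, 10, 13, 14, 16), so 7 of 17 match: 7/17 = 41.18%.

41%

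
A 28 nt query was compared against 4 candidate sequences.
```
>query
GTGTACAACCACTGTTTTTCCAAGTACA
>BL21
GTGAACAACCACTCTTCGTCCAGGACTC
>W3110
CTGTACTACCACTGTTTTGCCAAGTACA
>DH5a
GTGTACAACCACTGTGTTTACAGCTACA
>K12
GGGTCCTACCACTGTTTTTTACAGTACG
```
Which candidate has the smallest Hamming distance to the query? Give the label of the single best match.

W3110

BL21 differs at 9 sites; W3110 differs at 3 sites; DH5a differs at 4 sites; K12 differs at 7 sites. The closest is W3110.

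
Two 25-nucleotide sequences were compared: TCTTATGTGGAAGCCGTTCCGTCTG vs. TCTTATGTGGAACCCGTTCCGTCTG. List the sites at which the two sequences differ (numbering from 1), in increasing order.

Differences at site 13 (G→C).

13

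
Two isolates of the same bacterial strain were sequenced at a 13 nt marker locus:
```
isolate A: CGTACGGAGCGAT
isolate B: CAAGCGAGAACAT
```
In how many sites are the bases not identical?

The sequences differ at sites 2, 3, 4, 7, 8, 9, 10, 11 (1-based) — 8 in total.

8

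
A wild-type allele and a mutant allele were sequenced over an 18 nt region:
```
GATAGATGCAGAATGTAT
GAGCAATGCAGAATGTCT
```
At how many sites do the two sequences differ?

Comparing position by position, 4 sites differ: 3 (T/G), 4 (A/C), 5 (G/A), 17 (A/C).

4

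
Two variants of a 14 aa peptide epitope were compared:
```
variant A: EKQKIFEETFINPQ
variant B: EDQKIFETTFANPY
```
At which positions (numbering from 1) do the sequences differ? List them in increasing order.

2, 8, 11, 14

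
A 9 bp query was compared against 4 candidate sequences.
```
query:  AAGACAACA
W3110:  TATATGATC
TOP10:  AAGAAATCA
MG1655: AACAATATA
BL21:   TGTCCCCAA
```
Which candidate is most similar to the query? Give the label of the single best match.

TOP10

W3110 differs at 6 sites; TOP10 differs at 2 sites; MG1655 differs at 4 sites; BL21 differs at 7 sites. The closest is TOP10.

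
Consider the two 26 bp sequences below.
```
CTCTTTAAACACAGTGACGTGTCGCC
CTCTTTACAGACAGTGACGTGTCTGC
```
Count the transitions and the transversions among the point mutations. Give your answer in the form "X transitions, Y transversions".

0 transitions, 4 transversions

Mismatches (1-based):
site 8: A→C (purine→pyrimidine, transversion)
site 10: C→G (pyrimidine→purine, transversion)
site 24: G→T (purine→pyrimidine, transversion)
site 25: C→G (pyrimidine→purine, transversion)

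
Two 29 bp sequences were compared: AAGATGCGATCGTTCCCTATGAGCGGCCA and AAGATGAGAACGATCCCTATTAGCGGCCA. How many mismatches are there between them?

4

Comparing position by position, 4 positions differ: 7 (C/A), 10 (T/A), 13 (T/A), 21 (G/T).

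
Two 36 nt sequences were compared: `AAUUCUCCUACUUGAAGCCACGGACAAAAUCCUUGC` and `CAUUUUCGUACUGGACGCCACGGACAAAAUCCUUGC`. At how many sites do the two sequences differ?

Mismatches (1-based): site 1: A→C; site 5: C→U; site 8: C→G; site 13: U→G; site 16: A→C.

5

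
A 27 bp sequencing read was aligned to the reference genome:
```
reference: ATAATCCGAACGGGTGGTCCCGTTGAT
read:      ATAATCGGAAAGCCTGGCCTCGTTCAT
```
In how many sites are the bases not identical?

The sequences differ at sites 7, 11, 13, 14, 18, 20, 25 (1-based) — 7 in total.

7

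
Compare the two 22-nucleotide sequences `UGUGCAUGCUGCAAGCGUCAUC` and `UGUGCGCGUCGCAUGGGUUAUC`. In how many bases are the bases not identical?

7

Comparing position by position, 7 bases differ: 6 (A/G), 7 (U/C), 9 (C/U), 10 (U/C), 14 (A/U), 16 (C/G), 19 (C/U).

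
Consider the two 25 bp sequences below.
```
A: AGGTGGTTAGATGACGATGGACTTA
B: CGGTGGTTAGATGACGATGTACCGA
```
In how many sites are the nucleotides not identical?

4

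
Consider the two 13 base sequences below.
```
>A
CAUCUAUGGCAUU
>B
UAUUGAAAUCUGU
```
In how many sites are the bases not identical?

8

Comparing position by position, 8 sites differ: 1 (C/U), 4 (C/U), 5 (U/G), 7 (U/A), 8 (G/A), 9 (G/U), 11 (A/U), 12 (U/G).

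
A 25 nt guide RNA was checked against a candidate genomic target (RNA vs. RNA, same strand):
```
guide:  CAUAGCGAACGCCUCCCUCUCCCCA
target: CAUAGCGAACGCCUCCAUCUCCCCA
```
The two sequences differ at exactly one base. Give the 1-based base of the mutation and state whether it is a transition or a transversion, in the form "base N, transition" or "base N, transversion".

base 17, transversion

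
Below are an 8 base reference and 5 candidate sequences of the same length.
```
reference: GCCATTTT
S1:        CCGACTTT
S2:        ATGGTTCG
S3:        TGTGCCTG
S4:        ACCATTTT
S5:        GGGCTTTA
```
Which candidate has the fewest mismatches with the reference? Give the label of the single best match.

S4

Hamming distances to reference — S1: 3; S2: 6; S3: 7; S4: 1; S5: 4.
Smallest is S4 with 1 mismatch.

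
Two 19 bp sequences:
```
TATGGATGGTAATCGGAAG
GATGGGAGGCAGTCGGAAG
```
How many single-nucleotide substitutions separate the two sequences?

The sequences differ at sites 1, 6, 7, 10, 12 (1-based) — 5 in total.

5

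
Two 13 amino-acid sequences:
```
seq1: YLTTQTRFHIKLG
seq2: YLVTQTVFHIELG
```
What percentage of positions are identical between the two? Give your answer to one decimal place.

3 positions differ (3, 7, 11), so 10 of 13 match: 10/13 = 76.92%.

76.9%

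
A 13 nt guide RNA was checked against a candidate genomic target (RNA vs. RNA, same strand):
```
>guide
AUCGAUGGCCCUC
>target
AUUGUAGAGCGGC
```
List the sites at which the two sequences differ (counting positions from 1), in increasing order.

3, 5, 6, 8, 9, 11, 12

Scanning 1-based: 3: C/U; 5: A/U; 6: U/A; 8: G/A; 9: C/G; 11: C/G; 12: U/G.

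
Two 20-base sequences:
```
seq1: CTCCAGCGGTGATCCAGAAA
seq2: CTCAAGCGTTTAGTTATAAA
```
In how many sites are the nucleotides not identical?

The sequences differ at sites 4, 9, 11, 13, 14, 15, 17 (1-based) — 7 in total.

7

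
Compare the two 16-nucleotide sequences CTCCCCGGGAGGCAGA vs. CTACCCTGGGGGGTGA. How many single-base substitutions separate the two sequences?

Mismatches (1-based): base 3: C→A; base 7: G→T; base 10: A→G; base 13: C→G; base 14: A→T.

5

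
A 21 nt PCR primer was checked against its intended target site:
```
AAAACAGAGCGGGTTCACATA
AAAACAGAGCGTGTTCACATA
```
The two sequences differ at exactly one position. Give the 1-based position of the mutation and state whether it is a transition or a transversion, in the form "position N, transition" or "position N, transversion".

position 12, transversion

Position 12 changes G→T. G is a purine and T is a pyrimidine, so this is a transversion.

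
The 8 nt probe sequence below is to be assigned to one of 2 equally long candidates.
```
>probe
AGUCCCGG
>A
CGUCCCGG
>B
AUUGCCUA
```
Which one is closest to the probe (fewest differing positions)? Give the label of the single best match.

Hamming distances to probe — A: 1; B: 4.
Smallest is A with 1 mismatch.

A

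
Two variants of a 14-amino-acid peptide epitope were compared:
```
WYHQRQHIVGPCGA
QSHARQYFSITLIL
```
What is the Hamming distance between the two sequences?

Comparing position by position, 11 positions differ: 1 (W/Q), 2 (Y/S), 4 (Q/A), 7 (H/Y), 8 (I/F), 9 (V/S), 10 (G/I), 11 (P/T), 12 (C/L), 13 (G/I), 14 (A/L).

11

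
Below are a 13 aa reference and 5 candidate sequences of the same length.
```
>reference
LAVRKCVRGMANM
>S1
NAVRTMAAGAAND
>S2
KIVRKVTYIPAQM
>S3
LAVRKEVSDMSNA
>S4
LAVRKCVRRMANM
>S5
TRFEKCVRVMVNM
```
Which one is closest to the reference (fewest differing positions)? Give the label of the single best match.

Hamming distances to reference — S1: 7; S2: 8; S3: 5; S4: 1; S5: 6.
Smallest is S4 with 1 mismatch.

S4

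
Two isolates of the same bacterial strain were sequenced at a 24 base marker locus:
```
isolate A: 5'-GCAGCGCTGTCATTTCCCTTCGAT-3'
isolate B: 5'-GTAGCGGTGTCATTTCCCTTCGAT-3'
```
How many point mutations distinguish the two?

2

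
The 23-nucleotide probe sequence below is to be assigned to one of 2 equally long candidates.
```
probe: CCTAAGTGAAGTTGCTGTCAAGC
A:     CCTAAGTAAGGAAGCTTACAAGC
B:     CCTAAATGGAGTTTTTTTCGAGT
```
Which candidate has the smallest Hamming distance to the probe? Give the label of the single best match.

A

A differs at 6 positions; B differs at 7 positions. The closest is A.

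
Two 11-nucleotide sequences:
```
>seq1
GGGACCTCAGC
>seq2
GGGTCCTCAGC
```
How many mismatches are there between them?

1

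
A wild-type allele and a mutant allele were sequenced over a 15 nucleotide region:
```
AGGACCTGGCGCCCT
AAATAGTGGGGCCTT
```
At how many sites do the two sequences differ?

7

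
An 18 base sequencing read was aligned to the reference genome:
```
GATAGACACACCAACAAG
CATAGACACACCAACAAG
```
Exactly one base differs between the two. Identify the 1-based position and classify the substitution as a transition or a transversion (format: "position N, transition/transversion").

The sequences differ only at position 1: G→C (purine→pyrimidine), a transversion.

position 1, transversion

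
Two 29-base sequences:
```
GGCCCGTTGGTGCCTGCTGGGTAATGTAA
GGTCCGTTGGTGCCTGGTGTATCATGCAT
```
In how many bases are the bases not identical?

Comparing position by position, 7 bases differ: 3 (C/T), 17 (C/G), 20 (G/T), 21 (G/A), 23 (A/C), 27 (T/C), 29 (A/T).

7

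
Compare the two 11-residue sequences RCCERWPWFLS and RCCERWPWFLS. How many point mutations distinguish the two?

0

The two sequences are identical at every position.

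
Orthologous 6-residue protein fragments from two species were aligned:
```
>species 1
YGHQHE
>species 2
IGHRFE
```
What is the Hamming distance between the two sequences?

3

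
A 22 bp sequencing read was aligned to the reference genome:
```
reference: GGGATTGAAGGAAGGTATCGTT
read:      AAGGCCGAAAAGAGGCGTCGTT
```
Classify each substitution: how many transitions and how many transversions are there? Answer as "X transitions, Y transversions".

10 transitions, 0 transversions

Transitions (purine↔purine or pyrimidine↔pyrimidine): 1 G→A, 2 G→A, 4 A→G, 5 T→C, 6 T→C, 10 G→A, 11 G→A, 12 A→G, 16 T→C, 17 A→G.
Transversions (purine↔pyrimidine): none.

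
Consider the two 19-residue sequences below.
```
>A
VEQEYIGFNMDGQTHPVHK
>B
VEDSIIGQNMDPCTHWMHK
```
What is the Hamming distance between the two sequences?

8

The sequences differ at residues 3, 4, 5, 8, 12, 13, 16, 17 (1-based) — 8 in total.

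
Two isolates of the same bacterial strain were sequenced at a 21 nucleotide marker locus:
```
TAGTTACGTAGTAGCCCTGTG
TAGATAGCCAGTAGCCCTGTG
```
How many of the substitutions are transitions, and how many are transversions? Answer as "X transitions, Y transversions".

1 transition, 3 transversions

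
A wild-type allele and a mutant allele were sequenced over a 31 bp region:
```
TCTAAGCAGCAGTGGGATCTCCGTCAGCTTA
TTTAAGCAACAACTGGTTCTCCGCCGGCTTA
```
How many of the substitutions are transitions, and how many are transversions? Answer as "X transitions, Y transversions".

Mismatches (1-based):
base 2: C→T (pyrimidine→pyrimidine, transition)
base 9: G→A (purine→purine, transition)
base 12: G→A (purine→purine, transition)
base 13: T→C (pyrimidine→pyrimidine, transition)
base 14: G→T (purine→pyrimidine, transversion)
base 17: A→T (purine→pyrimidine, transversion)
base 24: T→C (pyrimidine→pyrimidine, transition)
base 26: A→G (purine→purine, transition)

6 transitions, 2 transversions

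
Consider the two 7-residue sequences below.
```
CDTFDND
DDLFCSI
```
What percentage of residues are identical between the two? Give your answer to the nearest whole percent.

29%

Mismatches at positions 1, 3, 5, 6, 7 (1-based): 5 of 7.
Identical positions: 2/7 = 28.57% → 29%.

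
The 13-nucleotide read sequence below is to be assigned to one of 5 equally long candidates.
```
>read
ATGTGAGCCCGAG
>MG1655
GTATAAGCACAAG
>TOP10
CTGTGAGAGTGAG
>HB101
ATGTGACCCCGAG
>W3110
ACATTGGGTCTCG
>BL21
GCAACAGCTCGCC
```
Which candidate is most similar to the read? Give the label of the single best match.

HB101

MG1655 differs at 5 bases; TOP10 differs at 4 bases; HB101 differs at 1 base; W3110 differs at 8 bases; BL21 differs at 8 bases. The closest is HB101.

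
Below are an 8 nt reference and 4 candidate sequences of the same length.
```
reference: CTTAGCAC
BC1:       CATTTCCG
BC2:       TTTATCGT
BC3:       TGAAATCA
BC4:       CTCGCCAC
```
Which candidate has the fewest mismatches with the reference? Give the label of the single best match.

Hamming distances to reference — BC1: 5; BC2: 4; BC3: 7; BC4: 3.
Smallest is BC4 with 3 mismatches.

BC4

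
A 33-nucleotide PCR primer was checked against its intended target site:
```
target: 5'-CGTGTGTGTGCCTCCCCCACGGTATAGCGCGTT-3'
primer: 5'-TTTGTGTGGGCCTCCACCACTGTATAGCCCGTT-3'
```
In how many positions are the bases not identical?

6

Mismatches (1-based): position 1: C→T; position 2: G→T; position 9: T→G; position 16: C→A; position 21: G→T; position 29: G→C.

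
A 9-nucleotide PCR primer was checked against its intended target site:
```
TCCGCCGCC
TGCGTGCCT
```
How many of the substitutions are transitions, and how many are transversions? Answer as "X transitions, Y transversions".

2 transitions, 3 transversions

Transitions (purine↔purine or pyrimidine↔pyrimidine): 5 C→T, 9 C→T.
Transversions (purine↔pyrimidine): 2 C→G, 6 C→G, 7 G→C.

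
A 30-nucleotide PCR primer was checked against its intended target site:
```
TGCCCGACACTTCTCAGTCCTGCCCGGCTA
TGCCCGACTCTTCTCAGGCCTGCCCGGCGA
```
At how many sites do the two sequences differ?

3

Mismatches (1-based): site 9: A→T; site 18: T→G; site 29: T→G.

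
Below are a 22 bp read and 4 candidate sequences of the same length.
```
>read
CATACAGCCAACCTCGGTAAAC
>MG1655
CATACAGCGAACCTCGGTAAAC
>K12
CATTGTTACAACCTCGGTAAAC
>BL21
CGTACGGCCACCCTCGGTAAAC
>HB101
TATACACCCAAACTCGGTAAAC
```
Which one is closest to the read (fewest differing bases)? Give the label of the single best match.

MG1655 differs at 1 base; K12 differs at 5 bases; BL21 differs at 3 bases; HB101 differs at 3 bases. The closest is MG1655.

MG1655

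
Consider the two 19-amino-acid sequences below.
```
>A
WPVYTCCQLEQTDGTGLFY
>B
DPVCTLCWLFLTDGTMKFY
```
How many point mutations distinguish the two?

8

The sequences differ at positions 1, 4, 6, 8, 10, 11, 16, 17 (1-based) — 8 in total.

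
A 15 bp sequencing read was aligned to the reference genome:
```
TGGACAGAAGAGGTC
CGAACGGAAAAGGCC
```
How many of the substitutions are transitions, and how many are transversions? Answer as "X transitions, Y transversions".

Transitions (purine↔purine or pyrimidine↔pyrimidine): 1 T→C, 3 G→A, 6 A→G, 10 G→A, 14 T→C.
Transversions (purine↔pyrimidine): none.

5 transitions, 0 transversions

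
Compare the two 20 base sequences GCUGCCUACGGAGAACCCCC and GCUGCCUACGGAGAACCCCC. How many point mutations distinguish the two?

The two sequences are identical at every position.

0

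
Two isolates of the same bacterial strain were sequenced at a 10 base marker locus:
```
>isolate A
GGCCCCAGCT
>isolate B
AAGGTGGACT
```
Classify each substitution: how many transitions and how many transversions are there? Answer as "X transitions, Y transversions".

5 transitions, 3 transversions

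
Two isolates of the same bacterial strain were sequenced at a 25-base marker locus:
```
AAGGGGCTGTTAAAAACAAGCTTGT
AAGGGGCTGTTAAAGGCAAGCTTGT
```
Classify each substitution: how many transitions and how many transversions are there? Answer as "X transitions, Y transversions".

2 transitions, 0 transversions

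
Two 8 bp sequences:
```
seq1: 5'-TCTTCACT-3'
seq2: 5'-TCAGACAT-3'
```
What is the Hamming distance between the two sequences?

5

Mismatches (1-based): position 3: T→A; position 4: T→G; position 5: C→A; position 6: A→C; position 7: C→A.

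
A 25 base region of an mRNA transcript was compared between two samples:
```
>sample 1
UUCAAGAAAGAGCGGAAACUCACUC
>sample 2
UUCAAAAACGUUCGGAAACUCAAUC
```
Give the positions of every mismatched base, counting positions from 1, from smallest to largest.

6, 9, 11, 12, 23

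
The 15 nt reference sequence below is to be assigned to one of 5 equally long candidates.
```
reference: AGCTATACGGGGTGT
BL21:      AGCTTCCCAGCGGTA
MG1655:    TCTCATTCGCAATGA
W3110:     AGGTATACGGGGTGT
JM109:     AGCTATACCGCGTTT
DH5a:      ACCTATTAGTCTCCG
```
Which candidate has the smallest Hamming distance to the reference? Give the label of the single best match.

W3110

BL21 differs at 8 bases; MG1655 differs at 9 bases; W3110 differs at 1 base; JM109 differs at 3 bases; DH5a differs at 9 bases. The closest is W3110.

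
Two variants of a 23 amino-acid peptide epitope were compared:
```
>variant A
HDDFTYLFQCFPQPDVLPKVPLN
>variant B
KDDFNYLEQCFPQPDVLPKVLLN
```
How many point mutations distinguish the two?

4

Comparing position by position, 4 residues differ: 1 (H/K), 5 (T/N), 8 (F/E), 21 (P/L).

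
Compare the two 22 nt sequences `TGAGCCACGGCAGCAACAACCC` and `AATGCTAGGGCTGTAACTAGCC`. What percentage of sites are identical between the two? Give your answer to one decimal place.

Mismatches at positions 1, 2, 3, 6, 8, 12, 14, 18, 20 (1-based): 9 of 22.
Identical positions: 13/22 = 59.09% → 59.1%.

59.1%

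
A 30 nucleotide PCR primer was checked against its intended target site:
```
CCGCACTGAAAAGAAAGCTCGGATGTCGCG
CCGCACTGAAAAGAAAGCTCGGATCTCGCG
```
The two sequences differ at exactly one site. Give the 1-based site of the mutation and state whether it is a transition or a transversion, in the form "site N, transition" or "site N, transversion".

site 25, transversion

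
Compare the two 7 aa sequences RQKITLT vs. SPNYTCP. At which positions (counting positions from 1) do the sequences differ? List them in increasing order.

1, 2, 3, 4, 6, 7

Scanning 1-based: 1: R/S; 2: Q/P; 3: K/N; 4: I/Y; 6: L/C; 7: T/P.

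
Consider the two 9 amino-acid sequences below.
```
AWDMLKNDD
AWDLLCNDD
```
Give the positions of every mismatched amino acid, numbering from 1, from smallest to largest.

Scanning 1-based: 4: M/L; 6: K/C.

4, 6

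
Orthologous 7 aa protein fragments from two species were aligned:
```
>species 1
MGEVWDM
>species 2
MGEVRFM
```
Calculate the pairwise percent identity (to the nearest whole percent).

71%

2 positions differ (5, 6), so 5 of 7 match: 5/7 = 71.43%.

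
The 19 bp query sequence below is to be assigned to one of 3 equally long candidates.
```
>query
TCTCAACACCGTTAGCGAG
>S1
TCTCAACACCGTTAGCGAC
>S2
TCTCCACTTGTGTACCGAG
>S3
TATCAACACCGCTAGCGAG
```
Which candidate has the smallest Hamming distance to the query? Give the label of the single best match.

S1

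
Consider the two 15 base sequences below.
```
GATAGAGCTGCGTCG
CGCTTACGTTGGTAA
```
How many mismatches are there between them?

Comparing position by position, 11 bases differ: 1 (G/C), 2 (A/G), 3 (T/C), 4 (A/T), 5 (G/T), 7 (G/C), 8 (C/G), 10 (G/T), 11 (C/G), 14 (C/A), 15 (G/A).

11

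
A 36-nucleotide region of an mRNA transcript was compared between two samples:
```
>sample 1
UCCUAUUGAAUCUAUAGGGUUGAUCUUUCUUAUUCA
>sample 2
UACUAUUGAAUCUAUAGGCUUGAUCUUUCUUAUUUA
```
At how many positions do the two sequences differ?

The sequences differ at positions 2, 19, 35 (1-based) — 3 in total.

3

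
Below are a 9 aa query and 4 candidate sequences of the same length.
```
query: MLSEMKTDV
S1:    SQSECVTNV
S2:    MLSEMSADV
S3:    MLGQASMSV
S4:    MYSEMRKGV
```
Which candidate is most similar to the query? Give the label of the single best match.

S1 differs at 5 positions; S2 differs at 2 positions; S3 differs at 6 positions; S4 differs at 4 positions. The closest is S2.

S2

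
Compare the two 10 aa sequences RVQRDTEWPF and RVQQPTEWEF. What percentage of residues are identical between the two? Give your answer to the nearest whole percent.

3 positions differ (4, 5, 9), so 7 of 10 match: 7/10 = 70%.

70%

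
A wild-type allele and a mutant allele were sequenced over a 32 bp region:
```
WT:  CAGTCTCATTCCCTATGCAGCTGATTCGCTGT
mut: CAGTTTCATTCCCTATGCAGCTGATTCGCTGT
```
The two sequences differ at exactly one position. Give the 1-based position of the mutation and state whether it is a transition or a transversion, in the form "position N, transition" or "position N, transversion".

position 5, transition

Position 5 changes C→T. C is a pyrimidine and T is a pyrimidine, so this is a transition.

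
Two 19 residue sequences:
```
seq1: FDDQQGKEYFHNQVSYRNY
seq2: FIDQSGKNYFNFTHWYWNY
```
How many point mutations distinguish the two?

9

Comparing position by position, 9 positions differ: 2 (D/I), 5 (Q/S), 8 (E/N), 11 (H/N), 12 (N/F), 13 (Q/T), 14 (V/H), 15 (S/W), 17 (R/W).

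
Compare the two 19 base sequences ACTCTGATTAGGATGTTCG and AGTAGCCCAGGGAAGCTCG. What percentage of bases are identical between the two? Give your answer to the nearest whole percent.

10 positions differ (2, 4, 5, 6, 7, 8, 9, 10, 14, 16), so 9 of 19 match: 9/19 = 47.37%.

47%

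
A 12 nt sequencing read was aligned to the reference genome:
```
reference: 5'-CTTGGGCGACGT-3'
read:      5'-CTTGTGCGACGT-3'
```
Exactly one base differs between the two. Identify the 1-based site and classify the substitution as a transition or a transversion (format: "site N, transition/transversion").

Site 5 changes G→T. G is a purine and T is a pyrimidine, so this is a transversion.

site 5, transversion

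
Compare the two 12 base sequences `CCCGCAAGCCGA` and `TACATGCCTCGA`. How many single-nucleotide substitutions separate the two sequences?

Comparing position by position, 8 positions differ: 1 (C/T), 2 (C/A), 4 (G/A), 5 (C/T), 6 (A/G), 7 (A/C), 8 (G/C), 9 (C/T).

8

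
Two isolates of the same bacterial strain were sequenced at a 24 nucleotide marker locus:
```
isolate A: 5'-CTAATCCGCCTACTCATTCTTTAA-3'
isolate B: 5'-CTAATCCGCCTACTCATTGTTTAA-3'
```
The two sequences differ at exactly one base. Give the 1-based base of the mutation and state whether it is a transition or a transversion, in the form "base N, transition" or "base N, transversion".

The sequences differ only at base 19: C→G (pyrimidine→purine), a transversion.

base 19, transversion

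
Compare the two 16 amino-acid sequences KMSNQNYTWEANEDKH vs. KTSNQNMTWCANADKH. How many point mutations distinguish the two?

Comparing position by position, 4 positions differ: 2 (M/T), 7 (Y/M), 10 (E/C), 13 (E/A).

4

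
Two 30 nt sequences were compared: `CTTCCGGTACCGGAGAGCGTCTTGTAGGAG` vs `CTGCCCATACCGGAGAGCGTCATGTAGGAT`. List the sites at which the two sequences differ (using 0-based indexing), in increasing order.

2, 5, 6, 21, 29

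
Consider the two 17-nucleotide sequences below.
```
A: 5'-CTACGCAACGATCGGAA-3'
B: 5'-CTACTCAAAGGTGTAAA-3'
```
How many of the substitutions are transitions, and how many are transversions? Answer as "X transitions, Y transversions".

2 transitions, 4 transversions

Transitions (purine↔purine or pyrimidine↔pyrimidine): 11 A→G, 15 G→A.
Transversions (purine↔pyrimidine): 5 G→T, 9 C→A, 13 C→G, 14 G→T.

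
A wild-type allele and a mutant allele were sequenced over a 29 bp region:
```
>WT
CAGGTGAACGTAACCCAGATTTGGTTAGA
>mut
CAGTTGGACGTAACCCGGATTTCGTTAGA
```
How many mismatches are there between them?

4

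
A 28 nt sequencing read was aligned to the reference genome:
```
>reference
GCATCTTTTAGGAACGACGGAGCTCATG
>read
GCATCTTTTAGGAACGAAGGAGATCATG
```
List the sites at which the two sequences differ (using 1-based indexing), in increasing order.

Scanning 1-based: 18: C/A; 23: C/A.

18, 23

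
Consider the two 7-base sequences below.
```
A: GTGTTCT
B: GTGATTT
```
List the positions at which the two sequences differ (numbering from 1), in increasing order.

4, 6

Differences at position 4 (T→A), position 6 (C→T).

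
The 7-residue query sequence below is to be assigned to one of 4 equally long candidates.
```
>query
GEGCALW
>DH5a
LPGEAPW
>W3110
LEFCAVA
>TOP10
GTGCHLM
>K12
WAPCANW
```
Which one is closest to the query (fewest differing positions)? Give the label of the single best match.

TOP10

Hamming distances to query — DH5a: 4; W3110: 4; TOP10: 3; K12: 4.
Smallest is TOP10 with 3 mismatches.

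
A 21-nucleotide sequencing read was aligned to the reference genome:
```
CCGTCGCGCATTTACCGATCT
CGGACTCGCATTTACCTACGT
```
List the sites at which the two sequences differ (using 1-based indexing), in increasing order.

2, 4, 6, 17, 19, 20

Differences at site 2 (C→G), site 4 (T→A), site 6 (G→T), site 17 (G→T), site 19 (T→C), site 20 (C→G).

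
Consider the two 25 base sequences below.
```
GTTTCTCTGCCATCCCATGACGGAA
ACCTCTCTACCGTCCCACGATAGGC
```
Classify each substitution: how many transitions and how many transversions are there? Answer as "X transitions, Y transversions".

Mismatches (1-based):
base 1: G→A (purine→purine, transition)
base 2: T→C (pyrimidine→pyrimidine, transition)
base 3: T→C (pyrimidine→pyrimidine, transition)
base 9: G→A (purine→purine, transition)
base 12: A→G (purine→purine, transition)
base 18: T→C (pyrimidine→pyrimidine, transition)
base 21: C→T (pyrimidine→pyrimidine, transition)
base 22: G→A (purine→purine, transition)
base 24: A→G (purine→purine, transition)
base 25: A→C (purine→pyrimidine, transversion)

9 transitions, 1 transversion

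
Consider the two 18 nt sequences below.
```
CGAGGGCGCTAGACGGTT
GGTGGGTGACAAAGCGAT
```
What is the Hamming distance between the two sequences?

9

Comparing position by position, 9 positions differ: 1 (C/G), 3 (A/T), 7 (C/T), 9 (C/A), 10 (T/C), 12 (G/A), 14 (C/G), 15 (G/C), 17 (T/A).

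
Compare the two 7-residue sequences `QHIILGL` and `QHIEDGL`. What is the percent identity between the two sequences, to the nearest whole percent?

Mismatches at positions 4, 5 (1-based): 2 of 7.
Identical positions: 5/7 = 71.43% → 71%.

71%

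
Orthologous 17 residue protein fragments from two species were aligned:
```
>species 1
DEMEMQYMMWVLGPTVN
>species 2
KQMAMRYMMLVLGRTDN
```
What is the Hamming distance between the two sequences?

Mismatches (1-based): residue 1: D→K; residue 2: E→Q; residue 4: E→A; residue 6: Q→R; residue 10: W→L; residue 14: P→R; residue 16: V→D.

7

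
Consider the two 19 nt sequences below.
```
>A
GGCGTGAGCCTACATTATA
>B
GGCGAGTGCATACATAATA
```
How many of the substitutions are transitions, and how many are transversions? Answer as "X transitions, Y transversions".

Transitions (purine↔purine or pyrimidine↔pyrimidine): none.
Transversions (purine↔pyrimidine): 5 T→A, 7 A→T, 10 C→A, 16 T→A.

0 transitions, 4 transversions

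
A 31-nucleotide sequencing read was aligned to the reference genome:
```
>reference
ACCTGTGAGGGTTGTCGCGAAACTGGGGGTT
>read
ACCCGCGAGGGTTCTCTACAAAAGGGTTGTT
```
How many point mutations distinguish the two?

Comparing position by position, 10 bases differ: 4 (T/C), 6 (T/C), 14 (G/C), 17 (G/T), 18 (C/A), 19 (G/C), 23 (C/A), 24 (T/G), 27 (G/T), 28 (G/T).

10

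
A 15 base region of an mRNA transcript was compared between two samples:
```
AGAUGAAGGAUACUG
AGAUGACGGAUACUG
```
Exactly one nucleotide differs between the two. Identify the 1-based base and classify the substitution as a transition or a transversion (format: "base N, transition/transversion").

base 7, transversion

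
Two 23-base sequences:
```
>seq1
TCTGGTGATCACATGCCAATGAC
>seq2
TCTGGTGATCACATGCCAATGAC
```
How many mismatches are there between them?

No positions differ; the sequences are identical.

0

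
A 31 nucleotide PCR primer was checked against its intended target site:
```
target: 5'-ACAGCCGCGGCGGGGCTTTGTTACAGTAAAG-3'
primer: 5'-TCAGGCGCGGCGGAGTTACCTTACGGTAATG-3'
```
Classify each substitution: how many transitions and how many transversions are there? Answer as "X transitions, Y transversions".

4 transitions, 5 transversions

Mismatches (1-based):
position 1: A→T (purine→pyrimidine, transversion)
position 5: C→G (pyrimidine→purine, transversion)
position 14: G→A (purine→purine, transition)
position 16: C→T (pyrimidine→pyrimidine, transition)
position 18: T→A (pyrimidine→purine, transversion)
position 19: T→C (pyrimidine→pyrimidine, transition)
position 20: G→C (purine→pyrimidine, transversion)
position 25: A→G (purine→purine, transition)
position 30: A→T (purine→pyrimidine, transversion)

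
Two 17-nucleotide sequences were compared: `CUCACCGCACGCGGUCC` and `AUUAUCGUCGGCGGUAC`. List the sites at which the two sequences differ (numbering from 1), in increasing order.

Scanning 1-based: 1: C/A; 3: C/U; 5: C/U; 8: C/U; 9: A/C; 10: C/G; 16: C/A.

1, 3, 5, 8, 9, 10, 16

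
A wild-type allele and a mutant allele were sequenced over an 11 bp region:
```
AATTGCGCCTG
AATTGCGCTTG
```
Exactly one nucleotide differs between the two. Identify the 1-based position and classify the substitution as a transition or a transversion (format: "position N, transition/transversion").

position 9, transition

Position 9 changes C→T. C is a pyrimidine and T is a pyrimidine, so this is a transition.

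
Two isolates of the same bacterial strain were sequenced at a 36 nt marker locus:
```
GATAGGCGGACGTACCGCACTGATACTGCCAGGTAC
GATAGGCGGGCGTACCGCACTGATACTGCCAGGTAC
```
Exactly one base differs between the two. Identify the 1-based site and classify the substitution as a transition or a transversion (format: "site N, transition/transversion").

The sequences differ only at site 10: A→G (purine→purine), a transition.

site 10, transition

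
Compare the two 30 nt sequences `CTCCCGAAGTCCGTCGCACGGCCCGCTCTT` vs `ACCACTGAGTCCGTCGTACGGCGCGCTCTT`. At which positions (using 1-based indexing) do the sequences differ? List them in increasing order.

1, 2, 4, 6, 7, 17, 23

Scanning 1-based: 1: C/A; 2: T/C; 4: C/A; 6: G/T; 7: A/G; 17: C/T; 23: C/G.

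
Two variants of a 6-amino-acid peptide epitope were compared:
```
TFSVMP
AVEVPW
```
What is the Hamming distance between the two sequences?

5

The sequences differ at residues 1, 2, 3, 5, 6 (1-based) — 5 in total.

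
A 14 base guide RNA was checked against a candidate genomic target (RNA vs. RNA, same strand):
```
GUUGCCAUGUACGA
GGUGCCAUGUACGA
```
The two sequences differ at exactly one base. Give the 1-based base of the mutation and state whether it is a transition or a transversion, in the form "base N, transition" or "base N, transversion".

base 2, transversion

The sequences differ only at base 2: U→G (pyrimidine→purine), a transversion.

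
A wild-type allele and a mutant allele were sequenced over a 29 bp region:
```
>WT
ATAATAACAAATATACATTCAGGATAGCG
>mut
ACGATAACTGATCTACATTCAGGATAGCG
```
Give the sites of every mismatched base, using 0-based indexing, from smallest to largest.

1, 2, 8, 9, 12

Scanning 0-based: 1: T/C; 2: A/G; 8: A/T; 9: A/G; 12: A/C.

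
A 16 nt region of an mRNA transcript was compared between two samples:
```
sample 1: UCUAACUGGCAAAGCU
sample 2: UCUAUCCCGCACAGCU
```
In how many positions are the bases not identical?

4

Mismatches (1-based): position 5: A→U; position 7: U→C; position 8: G→C; position 12: A→C.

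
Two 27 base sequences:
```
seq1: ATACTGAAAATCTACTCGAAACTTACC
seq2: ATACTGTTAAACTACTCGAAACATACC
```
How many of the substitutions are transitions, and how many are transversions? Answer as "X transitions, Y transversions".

Mismatches (1-based):
site 7: A→T (purine→pyrimidine, transversion)
site 8: A→T (purine→pyrimidine, transversion)
site 11: T→A (pyrimidine→purine, transversion)
site 23: T→A (pyrimidine→purine, transversion)

0 transitions, 4 transversions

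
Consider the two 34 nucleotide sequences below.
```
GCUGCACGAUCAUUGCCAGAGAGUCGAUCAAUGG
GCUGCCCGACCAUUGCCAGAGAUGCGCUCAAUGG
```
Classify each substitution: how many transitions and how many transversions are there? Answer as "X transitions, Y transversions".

1 transition, 4 transversions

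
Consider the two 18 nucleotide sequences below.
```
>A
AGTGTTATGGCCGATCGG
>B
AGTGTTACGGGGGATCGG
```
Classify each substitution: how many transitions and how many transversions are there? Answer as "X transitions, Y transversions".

1 transition, 2 transversions

Transitions (purine↔purine or pyrimidine↔pyrimidine): 8 T→C.
Transversions (purine↔pyrimidine): 11 C→G, 12 C→G.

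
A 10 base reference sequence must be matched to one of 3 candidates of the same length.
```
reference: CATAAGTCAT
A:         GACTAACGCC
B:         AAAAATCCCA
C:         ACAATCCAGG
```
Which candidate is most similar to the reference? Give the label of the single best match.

B

Hamming distances to reference — A: 8; B: 6; C: 9.
Smallest is B with 6 mismatches.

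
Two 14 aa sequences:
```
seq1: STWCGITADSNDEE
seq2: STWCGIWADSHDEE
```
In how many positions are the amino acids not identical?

Mismatches (1-based): position 7: T→W; position 11: N→H.

2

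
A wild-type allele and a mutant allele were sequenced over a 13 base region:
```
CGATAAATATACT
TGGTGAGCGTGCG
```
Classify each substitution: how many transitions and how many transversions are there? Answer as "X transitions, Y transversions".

Transitions (purine↔purine or pyrimidine↔pyrimidine): 1 C→T, 3 A→G, 5 A→G, 7 A→G, 8 T→C, 9 A→G, 11 A→G.
Transversions (purine↔pyrimidine): 13 T→G.

7 transitions, 1 transversion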